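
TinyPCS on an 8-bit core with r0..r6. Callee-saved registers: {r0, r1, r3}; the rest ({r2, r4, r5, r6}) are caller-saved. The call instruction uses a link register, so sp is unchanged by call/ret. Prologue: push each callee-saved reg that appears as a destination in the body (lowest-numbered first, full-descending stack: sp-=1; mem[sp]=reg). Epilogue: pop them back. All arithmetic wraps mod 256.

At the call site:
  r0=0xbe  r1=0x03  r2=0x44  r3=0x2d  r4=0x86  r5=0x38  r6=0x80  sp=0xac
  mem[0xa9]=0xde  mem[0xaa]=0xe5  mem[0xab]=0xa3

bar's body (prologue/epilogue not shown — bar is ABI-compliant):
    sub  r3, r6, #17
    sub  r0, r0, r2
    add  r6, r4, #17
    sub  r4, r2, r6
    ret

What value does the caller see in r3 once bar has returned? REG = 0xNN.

REG = 0x2d

prologue: push r0 -> mem[0xab]=0xbe, sp=0xab
prologue: push r3 -> mem[0xaa]=0x2d, sp=0xaa
body[0] sub  r3, r6, #17 -> r3=0x6f
body[1] sub  r0, r0, r2 -> r0=0x7a
body[2] add  r6, r4, #17 -> r6=0x97
body[3] sub  r4, r2, r6 -> r4=0xad
epilogue: pop r3=0x2d, sp=0xab
epilogue: pop r0=0xbe, sp=0xac
r3 is callee-saved -> restored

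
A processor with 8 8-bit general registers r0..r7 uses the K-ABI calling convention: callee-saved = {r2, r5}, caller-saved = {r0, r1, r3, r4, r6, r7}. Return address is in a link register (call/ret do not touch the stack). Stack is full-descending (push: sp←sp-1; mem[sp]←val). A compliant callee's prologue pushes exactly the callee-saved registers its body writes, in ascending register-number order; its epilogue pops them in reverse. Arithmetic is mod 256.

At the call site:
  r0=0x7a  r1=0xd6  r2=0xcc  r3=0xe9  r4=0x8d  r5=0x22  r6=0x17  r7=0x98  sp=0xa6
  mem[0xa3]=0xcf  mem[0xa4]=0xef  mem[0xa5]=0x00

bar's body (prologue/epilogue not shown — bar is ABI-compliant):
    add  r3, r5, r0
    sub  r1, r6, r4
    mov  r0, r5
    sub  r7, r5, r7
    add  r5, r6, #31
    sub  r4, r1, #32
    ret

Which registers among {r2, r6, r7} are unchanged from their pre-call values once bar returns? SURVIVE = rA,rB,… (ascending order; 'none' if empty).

SURVIVE = r2,r6

prologue: push r5 → mem[0xa5]=0x22, sp=0xa5
body[0] add  r3, r5, r0 → r3=0x9c
body[1] sub  r1, r6, r4 → r1=0x8a
body[2] mov  r0, r5 → r0=0x22
body[3] sub  r7, r5, r7 → r7=0x8a
body[4] add  r5, r6, #31 → r5=0x36
body[5] sub  r4, r1, #32 → r4=0x6a
epilogue: pop r5=0x22, sp=0xa6
r2: callee-saved, written=False
r6: caller-saved, written=False
r7: caller-saved, written=True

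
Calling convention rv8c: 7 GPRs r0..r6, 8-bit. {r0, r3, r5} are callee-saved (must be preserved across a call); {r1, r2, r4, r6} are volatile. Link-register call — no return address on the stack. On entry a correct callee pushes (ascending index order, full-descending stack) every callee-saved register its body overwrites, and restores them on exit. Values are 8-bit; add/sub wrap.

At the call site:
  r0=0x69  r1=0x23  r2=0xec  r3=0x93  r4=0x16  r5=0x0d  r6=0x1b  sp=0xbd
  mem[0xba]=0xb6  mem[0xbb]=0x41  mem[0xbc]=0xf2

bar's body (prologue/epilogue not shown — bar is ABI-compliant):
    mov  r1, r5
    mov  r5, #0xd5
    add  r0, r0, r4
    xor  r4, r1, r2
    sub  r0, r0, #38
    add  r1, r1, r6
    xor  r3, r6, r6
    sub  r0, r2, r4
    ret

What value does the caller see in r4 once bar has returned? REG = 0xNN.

REG = 0xe1

prologue: push r0 -> mem[0xbc]=0x69, sp=0xbc
prologue: push r3 -> mem[0xbb]=0x93, sp=0xbb
prologue: push r5 -> mem[0xba]=0x0d, sp=0xba
body[0] mov  r1, r5 -> r1=0x0d
body[1] mov  r5, #0xd5 -> r5=0xd5
body[2] add  r0, r0, r4 -> r0=0x7f
body[3] xor  r4, r1, r2 -> r4=0xe1
body[4] sub  r0, r0, #38 -> r0=0x59
body[5] add  r1, r1, r6 -> r1=0x28
body[6] xor  r3, r6, r6 -> r3=0x00
body[7] sub  r0, r2, r4 -> r0=0x0b
epilogue: pop r5=0x0d, sp=0xbb
epilogue: pop r3=0x93, sp=0xbc
epilogue: pop r0=0x69, sp=0xbd
r4 is caller-saved -> body value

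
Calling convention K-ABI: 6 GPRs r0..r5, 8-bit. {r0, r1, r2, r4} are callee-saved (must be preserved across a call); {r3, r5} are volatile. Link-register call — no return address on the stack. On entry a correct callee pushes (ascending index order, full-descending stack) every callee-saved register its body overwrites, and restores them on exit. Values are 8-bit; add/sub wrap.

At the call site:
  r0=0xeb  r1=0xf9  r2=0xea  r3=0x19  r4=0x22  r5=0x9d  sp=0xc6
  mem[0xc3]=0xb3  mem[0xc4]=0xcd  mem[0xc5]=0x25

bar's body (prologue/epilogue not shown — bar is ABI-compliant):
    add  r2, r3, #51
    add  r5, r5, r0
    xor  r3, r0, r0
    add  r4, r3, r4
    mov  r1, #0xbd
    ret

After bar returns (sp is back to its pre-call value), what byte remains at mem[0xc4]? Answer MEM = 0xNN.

MEM = 0xea

prologue: push r1 -> mem[0xc5]=0xf9, sp=0xc5
prologue: push r2 -> mem[0xc4]=0xea, sp=0xc4
prologue: push r4 -> mem[0xc3]=0x22, sp=0xc3
body[0] add  r2, r3, #51 -> r2=0x4c
body[1] add  r5, r5, r0 -> r5=0x88
body[2] xor  r3, r0, r0 -> r3=0x00
body[3] add  r4, r3, r4 -> r4=0x22
body[4] mov  r1, #0xbd -> r1=0xbd
epilogue: pop r4=0x22, sp=0xc4
epilogue: pop r2=0xea, sp=0xc5
epilogue: pop r1=0xf9, sp=0xc6
prologue pushed ['r1', 'r2', 'r4'] at ['0xc5', '0xc4', '0xc3']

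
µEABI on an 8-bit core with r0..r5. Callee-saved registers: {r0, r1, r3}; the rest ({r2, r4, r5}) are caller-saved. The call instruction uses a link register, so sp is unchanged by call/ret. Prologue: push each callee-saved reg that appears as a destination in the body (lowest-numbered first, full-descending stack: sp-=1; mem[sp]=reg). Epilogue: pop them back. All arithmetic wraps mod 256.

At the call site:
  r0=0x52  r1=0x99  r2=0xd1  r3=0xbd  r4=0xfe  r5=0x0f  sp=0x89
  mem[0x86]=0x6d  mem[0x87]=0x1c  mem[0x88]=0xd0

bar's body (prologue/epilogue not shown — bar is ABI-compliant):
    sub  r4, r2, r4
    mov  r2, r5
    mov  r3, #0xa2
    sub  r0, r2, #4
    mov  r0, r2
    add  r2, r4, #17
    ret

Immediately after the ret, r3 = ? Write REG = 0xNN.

REG = 0xbd

prologue: push r0 → mem[0x88]=0x52, sp=0x88
prologue: push r3 → mem[0x87]=0xbd, sp=0x87
body[0] sub  r4, r2, r4 → r4=0xd3
body[1] mov  r2, r5 → r2=0x0f
body[2] mov  r3, #0xa2 → r3=0xa2
body[3] sub  r0, r2, #4 → r0=0x0b
body[4] mov  r0, r2 → r0=0x0f
body[5] add  r2, r4, #17 → r2=0xe4
epilogue: pop r3=0xbd, sp=0x88
epilogue: pop r0=0x52, sp=0x89
r3 is callee-saved → restored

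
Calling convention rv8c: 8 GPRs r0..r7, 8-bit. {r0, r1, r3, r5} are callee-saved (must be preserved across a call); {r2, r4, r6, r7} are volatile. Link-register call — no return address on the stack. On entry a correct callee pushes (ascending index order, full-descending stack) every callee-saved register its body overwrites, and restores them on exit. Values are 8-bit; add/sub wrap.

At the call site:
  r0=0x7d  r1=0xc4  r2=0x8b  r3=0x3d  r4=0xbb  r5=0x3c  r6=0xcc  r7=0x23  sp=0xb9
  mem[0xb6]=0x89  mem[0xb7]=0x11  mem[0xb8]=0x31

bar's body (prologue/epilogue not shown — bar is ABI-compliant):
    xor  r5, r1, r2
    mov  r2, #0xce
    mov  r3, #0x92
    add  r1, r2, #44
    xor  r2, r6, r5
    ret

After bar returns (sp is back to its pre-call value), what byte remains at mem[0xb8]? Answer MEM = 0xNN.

prologue: push r1 → mem[0xb8]=0xc4, sp=0xb8
prologue: push r3 → mem[0xb7]=0x3d, sp=0xb7
prologue: push r5 → mem[0xb6]=0x3c, sp=0xb6
body[0] xor  r5, r1, r2 → r5=0x4f
body[1] mov  r2, #0xce → r2=0xce
body[2] mov  r3, #0x92 → r3=0x92
body[3] add  r1, r2, #44 → r1=0xfa
body[4] xor  r2, r6, r5 → r2=0x83
epilogue: pop r5=0x3c, sp=0xb7
epilogue: pop r3=0x3d, sp=0xb8
epilogue: pop r1=0xc4, sp=0xb9
prologue pushed ['r1', 'r3', 'r5'] at ['0xb8', '0xb7', '0xb6']

MEM = 0xc4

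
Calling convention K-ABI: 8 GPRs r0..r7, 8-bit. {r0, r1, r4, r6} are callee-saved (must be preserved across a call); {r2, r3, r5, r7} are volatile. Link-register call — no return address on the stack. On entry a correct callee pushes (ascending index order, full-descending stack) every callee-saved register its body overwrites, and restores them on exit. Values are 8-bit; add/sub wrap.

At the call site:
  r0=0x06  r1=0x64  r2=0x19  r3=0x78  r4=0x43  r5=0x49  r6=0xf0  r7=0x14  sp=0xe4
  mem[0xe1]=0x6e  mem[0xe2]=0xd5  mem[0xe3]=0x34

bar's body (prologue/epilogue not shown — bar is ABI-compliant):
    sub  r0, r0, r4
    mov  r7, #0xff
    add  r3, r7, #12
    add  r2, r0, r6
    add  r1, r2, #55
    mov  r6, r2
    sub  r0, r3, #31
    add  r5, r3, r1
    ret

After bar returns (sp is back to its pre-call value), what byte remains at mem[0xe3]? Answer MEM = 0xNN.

MEM = 0x06

prologue: push r0 -> mem[0xe3]=0x06, sp=0xe3
prologue: push r1 -> mem[0xe2]=0x64, sp=0xe2
prologue: push r6 -> mem[0xe1]=0xf0, sp=0xe1
body[0] sub  r0, r0, r4 -> r0=0xc3
body[1] mov  r7, #0xff -> r7=0xff
body[2] add  r3, r7, #12 -> r3=0x0b
body[3] add  r2, r0, r6 -> r2=0xb3
body[4] add  r1, r2, #55 -> r1=0xea
body[5] mov  r6, r2 -> r6=0xb3
body[6] sub  r0, r3, #31 -> r0=0xec
body[7] add  r5, r3, r1 -> r5=0xf5
epilogue: pop r6=0xf0, sp=0xe2
epilogue: pop r1=0x64, sp=0xe3
epilogue: pop r0=0x06, sp=0xe4
prologue pushed ['r0', 'r1', 'r6'] at ['0xe3', '0xe2', '0xe1']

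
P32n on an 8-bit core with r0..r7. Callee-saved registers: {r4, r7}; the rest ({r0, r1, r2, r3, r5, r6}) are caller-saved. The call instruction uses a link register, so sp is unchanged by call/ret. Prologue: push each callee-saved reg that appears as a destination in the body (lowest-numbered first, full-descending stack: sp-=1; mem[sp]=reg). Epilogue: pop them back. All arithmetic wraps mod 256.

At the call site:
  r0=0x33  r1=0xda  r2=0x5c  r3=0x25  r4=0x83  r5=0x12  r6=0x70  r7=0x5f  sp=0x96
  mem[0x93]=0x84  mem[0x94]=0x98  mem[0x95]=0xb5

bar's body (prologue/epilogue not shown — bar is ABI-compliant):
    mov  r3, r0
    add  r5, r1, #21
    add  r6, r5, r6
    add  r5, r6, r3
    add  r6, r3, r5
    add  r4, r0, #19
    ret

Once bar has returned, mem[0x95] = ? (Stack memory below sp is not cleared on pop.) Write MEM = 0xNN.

MEM = 0x83

prologue: push r4 → mem[0x95]=0x83, sp=0x95
body[0] mov  r3, r0 → r3=0x33
body[1] add  r5, r1, #21 → r5=0xef
body[2] add  r6, r5, r6 → r6=0x5f
body[3] add  r5, r6, r3 → r5=0x92
body[4] add  r6, r3, r5 → r6=0xc5
body[5] add  r4, r0, #19 → r4=0x46
epilogue: pop r4=0x83, sp=0x96
prologue pushed ['r4'] at ['0x95']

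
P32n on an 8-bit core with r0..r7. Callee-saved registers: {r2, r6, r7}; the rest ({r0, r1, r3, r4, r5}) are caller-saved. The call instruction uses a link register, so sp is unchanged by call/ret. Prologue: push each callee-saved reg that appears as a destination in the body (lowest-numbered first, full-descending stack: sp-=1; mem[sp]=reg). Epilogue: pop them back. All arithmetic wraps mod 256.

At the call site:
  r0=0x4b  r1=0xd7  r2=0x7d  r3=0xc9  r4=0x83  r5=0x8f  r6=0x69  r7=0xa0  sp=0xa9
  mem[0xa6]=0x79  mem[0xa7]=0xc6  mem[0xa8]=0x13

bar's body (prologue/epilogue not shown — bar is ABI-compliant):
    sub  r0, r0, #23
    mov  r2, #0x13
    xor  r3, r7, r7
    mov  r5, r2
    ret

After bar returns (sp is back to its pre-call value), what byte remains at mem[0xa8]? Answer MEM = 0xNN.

MEM = 0x7d

prologue: push r2 → mem[0xa8]=0x7d, sp=0xa8
body[0] sub  r0, r0, #23 → r0=0x34
body[1] mov  r2, #0x13 → r2=0x13
body[2] xor  r3, r7, r7 → r3=0x00
body[3] mov  r5, r2 → r5=0x13
epilogue: pop r2=0x7d, sp=0xa9
prologue pushed ['r2'] at ['0xa8']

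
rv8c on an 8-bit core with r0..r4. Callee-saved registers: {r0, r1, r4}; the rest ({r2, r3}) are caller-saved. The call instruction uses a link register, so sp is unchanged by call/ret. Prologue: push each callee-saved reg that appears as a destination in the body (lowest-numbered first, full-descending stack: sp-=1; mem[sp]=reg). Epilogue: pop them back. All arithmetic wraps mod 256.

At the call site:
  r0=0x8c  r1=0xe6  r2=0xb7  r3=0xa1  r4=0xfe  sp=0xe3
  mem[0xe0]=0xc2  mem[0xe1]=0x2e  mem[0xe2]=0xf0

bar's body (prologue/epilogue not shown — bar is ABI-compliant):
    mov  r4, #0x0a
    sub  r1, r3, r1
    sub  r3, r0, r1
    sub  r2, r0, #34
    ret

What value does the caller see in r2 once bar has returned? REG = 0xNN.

REG = 0x6a

prologue: push r1 → mem[0xe2]=0xe6, sp=0xe2
prologue: push r4 → mem[0xe1]=0xfe, sp=0xe1
body[0] mov  r4, #0x0a → r4=0x0a
body[1] sub  r1, r3, r1 → r1=0xbb
body[2] sub  r3, r0, r1 → r3=0xd1
body[3] sub  r2, r0, #34 → r2=0x6a
epilogue: pop r4=0xfe, sp=0xe2
epilogue: pop r1=0xe6, sp=0xe3
r2 is caller-saved → body value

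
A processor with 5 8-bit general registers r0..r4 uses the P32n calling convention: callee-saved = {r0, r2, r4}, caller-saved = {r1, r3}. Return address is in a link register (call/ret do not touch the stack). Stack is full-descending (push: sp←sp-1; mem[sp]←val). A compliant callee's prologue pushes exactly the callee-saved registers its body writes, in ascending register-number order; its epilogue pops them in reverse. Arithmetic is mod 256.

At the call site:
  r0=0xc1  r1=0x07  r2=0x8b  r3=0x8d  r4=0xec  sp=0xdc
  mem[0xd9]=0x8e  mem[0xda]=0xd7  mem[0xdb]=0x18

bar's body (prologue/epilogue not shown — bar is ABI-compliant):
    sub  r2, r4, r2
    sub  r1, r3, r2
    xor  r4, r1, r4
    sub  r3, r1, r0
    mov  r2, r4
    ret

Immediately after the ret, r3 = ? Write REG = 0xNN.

REG = 0x6b

prologue: push r2 -> mem[0xdb]=0x8b, sp=0xdb
prologue: push r4 -> mem[0xda]=0xec, sp=0xda
body[0] sub  r2, r4, r2 -> r2=0x61
body[1] sub  r1, r3, r2 -> r1=0x2c
body[2] xor  r4, r1, r4 -> r4=0xc0
body[3] sub  r3, r1, r0 -> r3=0x6b
body[4] mov  r2, r4 -> r2=0xc0
epilogue: pop r4=0xec, sp=0xdb
epilogue: pop r2=0x8b, sp=0xdc
r3 is caller-saved -> body value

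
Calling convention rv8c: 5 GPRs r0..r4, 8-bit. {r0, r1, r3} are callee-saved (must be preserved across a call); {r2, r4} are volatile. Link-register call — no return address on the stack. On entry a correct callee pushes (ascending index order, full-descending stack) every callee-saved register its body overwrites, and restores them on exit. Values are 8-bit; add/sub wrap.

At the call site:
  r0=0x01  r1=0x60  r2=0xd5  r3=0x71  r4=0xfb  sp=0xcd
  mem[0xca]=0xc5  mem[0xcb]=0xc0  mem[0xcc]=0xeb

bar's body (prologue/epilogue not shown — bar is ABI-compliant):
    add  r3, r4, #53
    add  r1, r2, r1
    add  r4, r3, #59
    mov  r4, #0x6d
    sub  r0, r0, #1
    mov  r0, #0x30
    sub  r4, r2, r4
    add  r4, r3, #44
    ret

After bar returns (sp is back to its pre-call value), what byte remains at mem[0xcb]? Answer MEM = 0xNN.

MEM = 0x60

prologue: push r0 -> mem[0xcc]=0x01, sp=0xcc
prologue: push r1 -> mem[0xcb]=0x60, sp=0xcb
prologue: push r3 -> mem[0xca]=0x71, sp=0xca
body[0] add  r3, r4, #53 -> r3=0x30
body[1] add  r1, r2, r1 -> r1=0x35
body[2] add  r4, r3, #59 -> r4=0x6b
body[3] mov  r4, #0x6d -> r4=0x6d
body[4] sub  r0, r0, #1 -> r0=0x00
body[5] mov  r0, #0x30 -> r0=0x30
body[6] sub  r4, r2, r4 -> r4=0x68
body[7] add  r4, r3, #44 -> r4=0x5c
epilogue: pop r3=0x71, sp=0xcb
epilogue: pop r1=0x60, sp=0xcc
epilogue: pop r0=0x01, sp=0xcd
prologue pushed ['r0', 'r1', 'r3'] at ['0xcc', '0xcb', '0xca']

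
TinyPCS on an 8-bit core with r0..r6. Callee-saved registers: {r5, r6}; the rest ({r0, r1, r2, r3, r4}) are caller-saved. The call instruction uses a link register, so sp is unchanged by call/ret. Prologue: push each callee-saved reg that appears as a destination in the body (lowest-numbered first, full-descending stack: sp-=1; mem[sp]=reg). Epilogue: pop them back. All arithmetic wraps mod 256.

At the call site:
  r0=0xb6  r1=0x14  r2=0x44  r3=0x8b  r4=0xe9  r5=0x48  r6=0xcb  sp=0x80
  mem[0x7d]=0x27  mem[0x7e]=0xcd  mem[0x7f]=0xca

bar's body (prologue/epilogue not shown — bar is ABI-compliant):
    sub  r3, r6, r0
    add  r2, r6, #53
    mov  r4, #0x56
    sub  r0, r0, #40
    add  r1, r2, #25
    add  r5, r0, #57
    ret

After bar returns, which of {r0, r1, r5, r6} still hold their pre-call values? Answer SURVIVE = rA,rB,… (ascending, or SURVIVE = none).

SURVIVE = r5,r6

prologue: push r5 → mem[0x7f]=0x48, sp=0x7f
body[0] sub  r3, r6, r0 → r3=0x15
body[1] add  r2, r6, #53 → r2=0x00
body[2] mov  r4, #0x56 → r4=0x56
body[3] sub  r0, r0, #40 → r0=0x8e
body[4] add  r1, r2, #25 → r1=0x19
body[5] add  r5, r0, #57 → r5=0xc7
epilogue: pop r5=0x48, sp=0x80
r0: caller-saved, written=True
r1: caller-saved, written=True
r5: callee-saved, written=True
r6: callee-saved, written=False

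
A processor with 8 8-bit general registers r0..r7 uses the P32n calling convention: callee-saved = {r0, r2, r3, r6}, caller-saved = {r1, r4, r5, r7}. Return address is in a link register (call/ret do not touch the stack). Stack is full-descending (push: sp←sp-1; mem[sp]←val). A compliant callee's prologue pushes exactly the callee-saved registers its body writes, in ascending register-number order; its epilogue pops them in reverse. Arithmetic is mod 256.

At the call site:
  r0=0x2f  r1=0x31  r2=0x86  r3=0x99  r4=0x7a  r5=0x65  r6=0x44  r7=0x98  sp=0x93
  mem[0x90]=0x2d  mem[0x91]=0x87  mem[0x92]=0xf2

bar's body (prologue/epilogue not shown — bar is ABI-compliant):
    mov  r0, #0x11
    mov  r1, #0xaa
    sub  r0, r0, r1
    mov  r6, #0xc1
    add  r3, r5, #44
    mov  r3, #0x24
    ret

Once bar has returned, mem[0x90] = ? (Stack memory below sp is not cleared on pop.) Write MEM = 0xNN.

MEM = 0x44

prologue: push r0 -> mem[0x92]=0x2f, sp=0x92
prologue: push r3 -> mem[0x91]=0x99, sp=0x91
prologue: push r6 -> mem[0x90]=0x44, sp=0x90
body[0] mov  r0, #0x11 -> r0=0x11
body[1] mov  r1, #0xaa -> r1=0xaa
body[2] sub  r0, r0, r1 -> r0=0x67
body[3] mov  r6, #0xc1 -> r6=0xc1
body[4] add  r3, r5, #44 -> r3=0x91
body[5] mov  r3, #0x24 -> r3=0x24
epilogue: pop r6=0x44, sp=0x91
epilogue: pop r3=0x99, sp=0x92
epilogue: pop r0=0x2f, sp=0x93
prologue pushed ['r0', 'r3', 'r6'] at ['0x92', '0x91', '0x90']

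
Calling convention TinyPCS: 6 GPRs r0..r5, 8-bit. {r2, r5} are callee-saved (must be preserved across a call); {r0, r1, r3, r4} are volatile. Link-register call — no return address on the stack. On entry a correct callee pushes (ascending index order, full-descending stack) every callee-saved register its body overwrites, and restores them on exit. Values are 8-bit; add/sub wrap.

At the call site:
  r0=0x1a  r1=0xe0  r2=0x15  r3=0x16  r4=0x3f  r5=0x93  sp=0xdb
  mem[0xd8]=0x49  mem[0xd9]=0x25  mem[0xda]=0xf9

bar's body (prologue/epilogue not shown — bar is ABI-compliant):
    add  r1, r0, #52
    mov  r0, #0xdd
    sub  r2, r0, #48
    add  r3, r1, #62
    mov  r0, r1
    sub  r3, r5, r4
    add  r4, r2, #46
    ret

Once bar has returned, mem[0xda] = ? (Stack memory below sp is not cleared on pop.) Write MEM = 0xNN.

prologue: push r2 -> mem[0xda]=0x15, sp=0xda
body[0] add  r1, r0, #52 -> r1=0x4e
body[1] mov  r0, #0xdd -> r0=0xdd
body[2] sub  r2, r0, #48 -> r2=0xad
body[3] add  r3, r1, #62 -> r3=0x8c
body[4] mov  r0, r1 -> r0=0x4e
body[5] sub  r3, r5, r4 -> r3=0x54
body[6] add  r4, r2, #46 -> r4=0xdb
epilogue: pop r2=0x15, sp=0xdb
prologue pushed ['r2'] at ['0xda']

MEM = 0x15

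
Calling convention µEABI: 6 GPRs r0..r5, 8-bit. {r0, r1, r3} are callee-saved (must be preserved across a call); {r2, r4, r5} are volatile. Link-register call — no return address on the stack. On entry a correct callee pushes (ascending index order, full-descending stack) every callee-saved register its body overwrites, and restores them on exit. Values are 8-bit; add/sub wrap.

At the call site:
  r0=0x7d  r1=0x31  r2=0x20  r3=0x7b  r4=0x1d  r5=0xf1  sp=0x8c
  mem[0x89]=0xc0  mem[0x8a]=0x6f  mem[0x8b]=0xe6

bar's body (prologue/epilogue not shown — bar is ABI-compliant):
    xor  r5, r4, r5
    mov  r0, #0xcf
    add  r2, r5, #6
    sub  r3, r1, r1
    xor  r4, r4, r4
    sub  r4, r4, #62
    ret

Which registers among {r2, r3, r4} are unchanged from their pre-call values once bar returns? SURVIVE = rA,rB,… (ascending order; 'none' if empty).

prologue: push r0 → mem[0x8b]=0x7d, sp=0x8b
prologue: push r3 → mem[0x8a]=0x7b, sp=0x8a
body[0] xor  r5, r4, r5 → r5=0xec
body[1] mov  r0, #0xcf → r0=0xcf
body[2] add  r2, r5, #6 → r2=0xf2
body[3] sub  r3, r1, r1 → r3=0x00
body[4] xor  r4, r4, r4 → r4=0x00
body[5] sub  r4, r4, #62 → r4=0xc2
epilogue: pop r3=0x7b, sp=0x8b
epilogue: pop r0=0x7d, sp=0x8c
r2: caller-saved, written=True
r3: callee-saved, written=True
r4: caller-saved, written=True

SURVIVE = r3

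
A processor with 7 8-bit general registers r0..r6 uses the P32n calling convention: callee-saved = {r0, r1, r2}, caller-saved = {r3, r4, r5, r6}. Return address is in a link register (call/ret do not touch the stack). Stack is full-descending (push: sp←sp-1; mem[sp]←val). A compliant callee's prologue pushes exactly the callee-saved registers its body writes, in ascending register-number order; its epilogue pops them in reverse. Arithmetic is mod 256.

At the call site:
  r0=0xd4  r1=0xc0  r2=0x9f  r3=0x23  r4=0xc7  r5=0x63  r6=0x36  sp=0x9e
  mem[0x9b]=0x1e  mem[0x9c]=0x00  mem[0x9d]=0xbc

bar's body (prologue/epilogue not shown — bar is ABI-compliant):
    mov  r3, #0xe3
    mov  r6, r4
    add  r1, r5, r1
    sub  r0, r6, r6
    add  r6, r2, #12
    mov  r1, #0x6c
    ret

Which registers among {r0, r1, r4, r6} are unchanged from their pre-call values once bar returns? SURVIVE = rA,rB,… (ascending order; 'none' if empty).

prologue: push r0 → mem[0x9d]=0xd4, sp=0x9d
prologue: push r1 → mem[0x9c]=0xc0, sp=0x9c
body[0] mov  r3, #0xe3 → r3=0xe3
body[1] mov  r6, r4 → r6=0xc7
body[2] add  r1, r5, r1 → r1=0x23
body[3] sub  r0, r6, r6 → r0=0x00
body[4] add  r6, r2, #12 → r6=0xab
body[5] mov  r1, #0x6c → r1=0x6c
epilogue: pop r1=0xc0, sp=0x9d
epilogue: pop r0=0xd4, sp=0x9e
r0: callee-saved, written=True
r1: callee-saved, written=True
r4: caller-saved, written=False
r6: caller-saved, written=True

SURVIVE = r0,r1,r4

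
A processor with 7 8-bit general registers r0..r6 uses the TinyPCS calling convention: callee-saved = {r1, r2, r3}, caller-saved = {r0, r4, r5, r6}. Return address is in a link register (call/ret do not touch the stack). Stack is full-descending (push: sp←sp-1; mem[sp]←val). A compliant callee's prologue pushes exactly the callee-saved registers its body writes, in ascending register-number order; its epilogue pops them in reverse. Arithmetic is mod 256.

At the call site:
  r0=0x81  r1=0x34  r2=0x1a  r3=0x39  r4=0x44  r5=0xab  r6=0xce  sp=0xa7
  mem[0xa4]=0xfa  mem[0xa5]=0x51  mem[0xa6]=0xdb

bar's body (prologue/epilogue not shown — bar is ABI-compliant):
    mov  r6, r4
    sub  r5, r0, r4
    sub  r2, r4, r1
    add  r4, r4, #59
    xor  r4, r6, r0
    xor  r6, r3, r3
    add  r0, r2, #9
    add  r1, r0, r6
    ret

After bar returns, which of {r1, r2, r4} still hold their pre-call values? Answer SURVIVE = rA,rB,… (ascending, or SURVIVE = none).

prologue: push r1 -> mem[0xa6]=0x34, sp=0xa6
prologue: push r2 -> mem[0xa5]=0x1a, sp=0xa5
body[0] mov  r6, r4 -> r6=0x44
body[1] sub  r5, r0, r4 -> r5=0x3d
body[2] sub  r2, r4, r1 -> r2=0x10
body[3] add  r4, r4, #59 -> r4=0x7f
body[4] xor  r4, r6, r0 -> r4=0xc5
body[5] xor  r6, r3, r3 -> r6=0x00
body[6] add  r0, r2, #9 -> r0=0x19
body[7] add  r1, r0, r6 -> r1=0x19
epilogue: pop r2=0x1a, sp=0xa6
epilogue: pop r1=0x34, sp=0xa7
r1: callee-saved, written=True
r2: callee-saved, written=True
r4: caller-saved, written=True

SURVIVE = r1,r2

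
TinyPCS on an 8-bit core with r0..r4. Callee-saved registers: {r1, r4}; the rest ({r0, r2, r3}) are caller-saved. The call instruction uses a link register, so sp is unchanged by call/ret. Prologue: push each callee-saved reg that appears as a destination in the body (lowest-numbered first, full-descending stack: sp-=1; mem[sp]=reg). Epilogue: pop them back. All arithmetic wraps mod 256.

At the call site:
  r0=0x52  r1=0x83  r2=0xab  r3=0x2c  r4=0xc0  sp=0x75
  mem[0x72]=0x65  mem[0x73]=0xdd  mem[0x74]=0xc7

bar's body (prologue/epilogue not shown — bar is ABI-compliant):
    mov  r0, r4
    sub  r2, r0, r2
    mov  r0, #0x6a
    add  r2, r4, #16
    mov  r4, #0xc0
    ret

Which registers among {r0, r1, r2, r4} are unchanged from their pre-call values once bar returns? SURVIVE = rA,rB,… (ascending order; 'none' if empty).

prologue: push r4 → mem[0x74]=0xc0, sp=0x74
body[0] mov  r0, r4 → r0=0xc0
body[1] sub  r2, r0, r2 → r2=0x15
body[2] mov  r0, #0x6a → r0=0x6a
body[3] add  r2, r4, #16 → r2=0xd0
body[4] mov  r4, #0xc0 → r4=0xc0
epilogue: pop r4=0xc0, sp=0x75
r0: caller-saved, written=True
r1: callee-saved, written=False
r2: caller-saved, written=True
r4: callee-saved, written=True

SURVIVE = r1,r4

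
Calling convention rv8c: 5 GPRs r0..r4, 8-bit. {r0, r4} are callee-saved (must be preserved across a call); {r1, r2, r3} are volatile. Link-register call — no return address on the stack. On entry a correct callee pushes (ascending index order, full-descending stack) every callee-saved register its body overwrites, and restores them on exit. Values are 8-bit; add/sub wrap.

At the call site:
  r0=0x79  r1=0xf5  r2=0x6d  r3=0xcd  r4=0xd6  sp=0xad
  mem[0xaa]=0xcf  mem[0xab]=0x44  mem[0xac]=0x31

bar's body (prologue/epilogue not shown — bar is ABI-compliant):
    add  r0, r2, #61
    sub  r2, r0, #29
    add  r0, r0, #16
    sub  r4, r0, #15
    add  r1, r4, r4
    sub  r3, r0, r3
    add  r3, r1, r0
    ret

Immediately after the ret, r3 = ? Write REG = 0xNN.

REG = 0x10

prologue: push r0 → mem[0xac]=0x79, sp=0xac
prologue: push r4 → mem[0xab]=0xd6, sp=0xab
body[0] add  r0, r2, #61 → r0=0xaa
body[1] sub  r2, r0, #29 → r2=0x8d
body[2] add  r0, r0, #16 → r0=0xba
body[3] sub  r4, r0, #15 → r4=0xab
body[4] add  r1, r4, r4 → r1=0x56
body[5] sub  r3, r0, r3 → r3=0xed
body[6] add  r3, r1, r0 → r3=0x10
epilogue: pop r4=0xd6, sp=0xac
epilogue: pop r0=0x79, sp=0xad
r3 is caller-saved → body value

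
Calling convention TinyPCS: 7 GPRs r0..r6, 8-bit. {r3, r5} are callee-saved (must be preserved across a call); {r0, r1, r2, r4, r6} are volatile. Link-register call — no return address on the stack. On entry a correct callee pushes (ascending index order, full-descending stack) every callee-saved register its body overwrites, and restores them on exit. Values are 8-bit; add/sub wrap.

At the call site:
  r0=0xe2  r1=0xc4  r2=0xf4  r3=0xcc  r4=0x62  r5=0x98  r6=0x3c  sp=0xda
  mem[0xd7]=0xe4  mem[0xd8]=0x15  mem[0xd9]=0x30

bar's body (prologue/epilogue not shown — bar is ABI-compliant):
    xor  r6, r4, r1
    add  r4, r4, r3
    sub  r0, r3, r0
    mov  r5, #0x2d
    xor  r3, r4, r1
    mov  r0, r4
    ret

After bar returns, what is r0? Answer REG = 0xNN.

prologue: push r3 → mem[0xd9]=0xcc, sp=0xd9
prologue: push r5 → mem[0xd8]=0x98, sp=0xd8
body[0] xor  r6, r4, r1 → r6=0xa6
body[1] add  r4, r4, r3 → r4=0x2e
body[2] sub  r0, r3, r0 → r0=0xea
body[3] mov  r5, #0x2d → r5=0x2d
body[4] xor  r3, r4, r1 → r3=0xea
body[5] mov  r0, r4 → r0=0x2e
epilogue: pop r5=0x98, sp=0xd9
epilogue: pop r3=0xcc, sp=0xda
r0 is caller-saved → body value

REG = 0x2e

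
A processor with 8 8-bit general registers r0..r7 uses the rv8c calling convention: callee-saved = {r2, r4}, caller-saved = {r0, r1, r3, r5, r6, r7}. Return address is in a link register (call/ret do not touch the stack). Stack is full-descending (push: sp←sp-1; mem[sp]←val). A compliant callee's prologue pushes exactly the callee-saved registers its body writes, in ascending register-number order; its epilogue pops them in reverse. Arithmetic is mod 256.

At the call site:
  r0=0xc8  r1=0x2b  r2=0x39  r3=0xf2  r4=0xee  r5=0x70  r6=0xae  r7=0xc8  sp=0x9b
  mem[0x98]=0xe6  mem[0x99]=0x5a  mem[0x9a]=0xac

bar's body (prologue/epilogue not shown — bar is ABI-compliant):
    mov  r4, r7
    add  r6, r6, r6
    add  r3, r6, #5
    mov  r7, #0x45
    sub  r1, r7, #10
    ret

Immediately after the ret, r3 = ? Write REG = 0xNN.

REG = 0x61

prologue: push r4 -> mem[0x9a]=0xee, sp=0x9a
body[0] mov  r4, r7 -> r4=0xc8
body[1] add  r6, r6, r6 -> r6=0x5c
body[2] add  r3, r6, #5 -> r3=0x61
body[3] mov  r7, #0x45 -> r7=0x45
body[4] sub  r1, r7, #10 -> r1=0x3b
epilogue: pop r4=0xee, sp=0x9b
r3 is caller-saved -> body value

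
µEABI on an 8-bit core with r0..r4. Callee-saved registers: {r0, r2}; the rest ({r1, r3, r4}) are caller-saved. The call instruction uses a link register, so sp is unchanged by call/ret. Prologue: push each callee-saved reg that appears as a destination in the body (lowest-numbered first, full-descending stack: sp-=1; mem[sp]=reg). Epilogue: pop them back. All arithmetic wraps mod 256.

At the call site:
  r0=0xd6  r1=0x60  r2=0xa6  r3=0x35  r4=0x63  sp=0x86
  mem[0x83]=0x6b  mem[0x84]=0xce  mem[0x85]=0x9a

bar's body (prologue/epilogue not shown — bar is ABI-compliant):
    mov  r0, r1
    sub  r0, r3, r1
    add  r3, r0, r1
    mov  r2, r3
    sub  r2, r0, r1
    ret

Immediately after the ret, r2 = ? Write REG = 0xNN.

prologue: push r0 -> mem[0x85]=0xd6, sp=0x85
prologue: push r2 -> mem[0x84]=0xa6, sp=0x84
body[0] mov  r0, r1 -> r0=0x60
body[1] sub  r0, r3, r1 -> r0=0xd5
body[2] add  r3, r0, r1 -> r3=0x35
body[3] mov  r2, r3 -> r2=0x35
body[4] sub  r2, r0, r1 -> r2=0x75
epilogue: pop r2=0xa6, sp=0x85
epilogue: pop r0=0xd6, sp=0x86
r2 is callee-saved -> restored

REG = 0xa6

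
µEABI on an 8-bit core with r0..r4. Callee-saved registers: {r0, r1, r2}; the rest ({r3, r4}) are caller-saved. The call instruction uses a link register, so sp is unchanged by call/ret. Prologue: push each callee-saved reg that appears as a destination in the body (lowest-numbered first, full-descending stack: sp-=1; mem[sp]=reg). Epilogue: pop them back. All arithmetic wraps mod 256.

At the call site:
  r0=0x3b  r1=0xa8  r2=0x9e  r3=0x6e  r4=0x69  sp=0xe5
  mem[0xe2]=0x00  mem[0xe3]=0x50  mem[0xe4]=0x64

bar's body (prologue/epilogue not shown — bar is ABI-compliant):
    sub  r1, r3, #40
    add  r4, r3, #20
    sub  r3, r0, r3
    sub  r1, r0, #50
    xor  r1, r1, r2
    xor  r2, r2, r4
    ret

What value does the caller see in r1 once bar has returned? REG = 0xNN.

prologue: push r1 -> mem[0xe4]=0xa8, sp=0xe4
prologue: push r2 -> mem[0xe3]=0x9e, sp=0xe3
body[0] sub  r1, r3, #40 -> r1=0x46
body[1] add  r4, r3, #20 -> r4=0x82
body[2] sub  r3, r0, r3 -> r3=0xcd
body[3] sub  r1, r0, #50 -> r1=0x09
body[4] xor  r1, r1, r2 -> r1=0x97
body[5] xor  r2, r2, r4 -> r2=0x1c
epilogue: pop r2=0x9e, sp=0xe4
epilogue: pop r1=0xa8, sp=0xe5
r1 is callee-saved -> restored

REG = 0xa8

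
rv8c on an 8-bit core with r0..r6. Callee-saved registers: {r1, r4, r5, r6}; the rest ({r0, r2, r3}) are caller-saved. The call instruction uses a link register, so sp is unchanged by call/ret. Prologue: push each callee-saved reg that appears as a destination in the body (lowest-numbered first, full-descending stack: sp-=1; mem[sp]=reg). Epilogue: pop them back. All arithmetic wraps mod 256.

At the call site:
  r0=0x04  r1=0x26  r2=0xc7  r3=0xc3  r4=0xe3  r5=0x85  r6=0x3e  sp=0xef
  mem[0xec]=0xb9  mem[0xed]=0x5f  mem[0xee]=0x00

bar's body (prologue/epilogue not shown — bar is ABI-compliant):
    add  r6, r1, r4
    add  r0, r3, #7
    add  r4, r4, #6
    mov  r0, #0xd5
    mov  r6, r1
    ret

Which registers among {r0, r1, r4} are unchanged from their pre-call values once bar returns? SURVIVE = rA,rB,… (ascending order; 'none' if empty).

SURVIVE = r1,r4

prologue: push r4 -> mem[0xee]=0xe3, sp=0xee
prologue: push r6 -> mem[0xed]=0x3e, sp=0xed
body[0] add  r6, r1, r4 -> r6=0x09
body[1] add  r0, r3, #7 -> r0=0xca
body[2] add  r4, r4, #6 -> r4=0xe9
body[3] mov  r0, #0xd5 -> r0=0xd5
body[4] mov  r6, r1 -> r6=0x26
epilogue: pop r6=0x3e, sp=0xee
epilogue: pop r4=0xe3, sp=0xef
r0: caller-saved, written=True
r1: callee-saved, written=False
r4: callee-saved, written=True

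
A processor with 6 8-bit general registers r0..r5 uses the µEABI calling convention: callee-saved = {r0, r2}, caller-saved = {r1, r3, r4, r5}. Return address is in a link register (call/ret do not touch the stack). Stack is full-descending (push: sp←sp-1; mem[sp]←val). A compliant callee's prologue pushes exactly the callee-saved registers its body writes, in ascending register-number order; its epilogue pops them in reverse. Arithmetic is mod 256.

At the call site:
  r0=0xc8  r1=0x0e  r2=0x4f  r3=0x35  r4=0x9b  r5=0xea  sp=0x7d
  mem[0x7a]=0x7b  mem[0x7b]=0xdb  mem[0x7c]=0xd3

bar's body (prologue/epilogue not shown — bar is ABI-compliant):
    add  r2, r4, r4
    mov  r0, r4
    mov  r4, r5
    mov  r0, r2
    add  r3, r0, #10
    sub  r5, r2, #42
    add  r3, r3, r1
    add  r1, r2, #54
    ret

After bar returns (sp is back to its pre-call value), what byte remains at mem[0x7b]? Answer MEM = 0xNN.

prologue: push r0 → mem[0x7c]=0xc8, sp=0x7c
prologue: push r2 → mem[0x7b]=0x4f, sp=0x7b
body[0] add  r2, r4, r4 → r2=0x36
body[1] mov  r0, r4 → r0=0x9b
body[2] mov  r4, r5 → r4=0xea
body[3] mov  r0, r2 → r0=0x36
body[4] add  r3, r0, #10 → r3=0x40
body[5] sub  r5, r2, #42 → r5=0x0c
body[6] add  r3, r3, r1 → r3=0x4e
body[7] add  r1, r2, #54 → r1=0x6c
epilogue: pop r2=0x4f, sp=0x7c
epilogue: pop r0=0xc8, sp=0x7d
prologue pushed ['r0', 'r2'] at ['0x7c', '0x7b']

MEM = 0x4f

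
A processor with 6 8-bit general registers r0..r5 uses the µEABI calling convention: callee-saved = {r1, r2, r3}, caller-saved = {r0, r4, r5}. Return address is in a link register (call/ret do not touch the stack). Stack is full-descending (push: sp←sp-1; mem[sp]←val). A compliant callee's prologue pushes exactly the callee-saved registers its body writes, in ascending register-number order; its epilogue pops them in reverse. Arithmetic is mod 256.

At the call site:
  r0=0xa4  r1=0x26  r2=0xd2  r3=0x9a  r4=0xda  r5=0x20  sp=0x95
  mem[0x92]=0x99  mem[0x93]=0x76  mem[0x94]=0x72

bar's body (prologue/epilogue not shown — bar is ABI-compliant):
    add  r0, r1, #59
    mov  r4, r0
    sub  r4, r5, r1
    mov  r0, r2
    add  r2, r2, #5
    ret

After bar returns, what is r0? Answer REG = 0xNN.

REG = 0xd2

prologue: push r2 → mem[0x94]=0xd2, sp=0x94
body[0] add  r0, r1, #59 → r0=0x61
body[1] mov  r4, r0 → r4=0x61
body[2] sub  r4, r5, r1 → r4=0xfa
body[3] mov  r0, r2 → r0=0xd2
body[4] add  r2, r2, #5 → r2=0xd7
epilogue: pop r2=0xd2, sp=0x95
r0 is caller-saved → body value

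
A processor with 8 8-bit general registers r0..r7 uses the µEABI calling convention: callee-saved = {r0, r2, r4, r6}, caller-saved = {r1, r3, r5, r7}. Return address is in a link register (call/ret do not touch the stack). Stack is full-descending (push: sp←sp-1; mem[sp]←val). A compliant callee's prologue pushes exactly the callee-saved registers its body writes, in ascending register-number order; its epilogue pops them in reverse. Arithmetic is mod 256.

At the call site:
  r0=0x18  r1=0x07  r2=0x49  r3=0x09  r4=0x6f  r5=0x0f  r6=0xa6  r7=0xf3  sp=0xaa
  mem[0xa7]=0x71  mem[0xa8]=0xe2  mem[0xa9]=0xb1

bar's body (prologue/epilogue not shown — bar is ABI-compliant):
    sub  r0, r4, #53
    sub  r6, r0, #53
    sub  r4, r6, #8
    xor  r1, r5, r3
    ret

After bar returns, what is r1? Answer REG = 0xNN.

REG = 0x06

prologue: push r0 → mem[0xa9]=0x18, sp=0xa9
prologue: push r4 → mem[0xa8]=0x6f, sp=0xa8
prologue: push r6 → mem[0xa7]=0xa6, sp=0xa7
body[0] sub  r0, r4, #53 → r0=0x3a
body[1] sub  r6, r0, #53 → r6=0x05
body[2] sub  r4, r6, #8 → r4=0xfd
body[3] xor  r1, r5, r3 → r1=0x06
epilogue: pop r6=0xa6, sp=0xa8
epilogue: pop r4=0x6f, sp=0xa9
epilogue: pop r0=0x18, sp=0xaa
r1 is caller-saved → body value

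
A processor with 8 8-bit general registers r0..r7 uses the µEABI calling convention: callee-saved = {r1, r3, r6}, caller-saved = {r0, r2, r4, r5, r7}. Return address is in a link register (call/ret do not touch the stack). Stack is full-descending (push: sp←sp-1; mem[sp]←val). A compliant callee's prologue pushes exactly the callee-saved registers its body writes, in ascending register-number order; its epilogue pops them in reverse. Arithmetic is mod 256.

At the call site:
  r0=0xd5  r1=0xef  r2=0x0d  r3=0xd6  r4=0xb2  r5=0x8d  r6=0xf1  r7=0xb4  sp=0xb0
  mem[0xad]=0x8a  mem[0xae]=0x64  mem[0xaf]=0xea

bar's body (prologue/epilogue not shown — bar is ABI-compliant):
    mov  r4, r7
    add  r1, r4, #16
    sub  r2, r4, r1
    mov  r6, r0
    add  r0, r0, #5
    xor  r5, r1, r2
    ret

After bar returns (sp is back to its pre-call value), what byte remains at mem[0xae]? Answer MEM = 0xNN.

prologue: push r1 → mem[0xaf]=0xef, sp=0xaf
prologue: push r6 → mem[0xae]=0xf1, sp=0xae
body[0] mov  r4, r7 → r4=0xb4
body[1] add  r1, r4, #16 → r1=0xc4
body[2] sub  r2, r4, r1 → r2=0xf0
body[3] mov  r6, r0 → r6=0xd5
body[4] add  r0, r0, #5 → r0=0xda
body[5] xor  r5, r1, r2 → r5=0x34
epilogue: pop r6=0xf1, sp=0xaf
epilogue: pop r1=0xef, sp=0xb0
prologue pushed ['r1', 'r6'] at ['0xaf', '0xae']

MEM = 0xf1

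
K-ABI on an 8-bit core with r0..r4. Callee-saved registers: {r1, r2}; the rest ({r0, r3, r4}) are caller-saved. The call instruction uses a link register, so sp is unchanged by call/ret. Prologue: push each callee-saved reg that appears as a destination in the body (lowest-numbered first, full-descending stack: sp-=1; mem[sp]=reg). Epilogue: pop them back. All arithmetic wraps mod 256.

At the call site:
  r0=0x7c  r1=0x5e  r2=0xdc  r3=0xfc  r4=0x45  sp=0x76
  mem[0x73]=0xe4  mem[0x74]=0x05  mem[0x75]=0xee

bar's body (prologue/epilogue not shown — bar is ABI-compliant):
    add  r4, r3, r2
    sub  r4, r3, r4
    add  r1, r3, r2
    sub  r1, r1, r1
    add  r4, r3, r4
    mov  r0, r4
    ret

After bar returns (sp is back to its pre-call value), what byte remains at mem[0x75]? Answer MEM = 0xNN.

prologue: push r1 → mem[0x75]=0x5e, sp=0x75
body[0] add  r4, r3, r2 → r4=0xd8
body[1] sub  r4, r3, r4 → r4=0x24
body[2] add  r1, r3, r2 → r1=0xd8
body[3] sub  r1, r1, r1 → r1=0x00
body[4] add  r4, r3, r4 → r4=0x20
body[5] mov  r0, r4 → r0=0x20
epilogue: pop r1=0x5e, sp=0x76
prologue pushed ['r1'] at ['0x75']

MEM = 0x5e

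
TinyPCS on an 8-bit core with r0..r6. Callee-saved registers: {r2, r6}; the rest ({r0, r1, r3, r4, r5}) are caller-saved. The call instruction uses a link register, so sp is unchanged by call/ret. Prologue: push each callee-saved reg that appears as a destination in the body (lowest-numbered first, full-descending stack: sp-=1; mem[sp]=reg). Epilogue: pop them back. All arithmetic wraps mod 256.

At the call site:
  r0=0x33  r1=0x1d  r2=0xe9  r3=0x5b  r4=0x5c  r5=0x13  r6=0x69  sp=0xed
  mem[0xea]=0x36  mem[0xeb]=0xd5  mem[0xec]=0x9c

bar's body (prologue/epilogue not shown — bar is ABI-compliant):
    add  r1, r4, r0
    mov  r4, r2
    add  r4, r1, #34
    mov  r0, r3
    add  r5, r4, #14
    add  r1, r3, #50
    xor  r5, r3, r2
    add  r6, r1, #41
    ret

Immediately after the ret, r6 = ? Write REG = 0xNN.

prologue: push r6 -> mem[0xec]=0x69, sp=0xec
body[0] add  r1, r4, r0 -> r1=0x8f
body[1] mov  r4, r2 -> r4=0xe9
body[2] add  r4, r1, #34 -> r4=0xb1
body[3] mov  r0, r3 -> r0=0x5b
body[4] add  r5, r4, #14 -> r5=0xbf
body[5] add  r1, r3, #50 -> r1=0x8d
body[6] xor  r5, r3, r2 -> r5=0xb2
body[7] add  r6, r1, #41 -> r6=0xb6
epilogue: pop r6=0x69, sp=0xed
r6 is callee-saved -> restored

REG = 0x69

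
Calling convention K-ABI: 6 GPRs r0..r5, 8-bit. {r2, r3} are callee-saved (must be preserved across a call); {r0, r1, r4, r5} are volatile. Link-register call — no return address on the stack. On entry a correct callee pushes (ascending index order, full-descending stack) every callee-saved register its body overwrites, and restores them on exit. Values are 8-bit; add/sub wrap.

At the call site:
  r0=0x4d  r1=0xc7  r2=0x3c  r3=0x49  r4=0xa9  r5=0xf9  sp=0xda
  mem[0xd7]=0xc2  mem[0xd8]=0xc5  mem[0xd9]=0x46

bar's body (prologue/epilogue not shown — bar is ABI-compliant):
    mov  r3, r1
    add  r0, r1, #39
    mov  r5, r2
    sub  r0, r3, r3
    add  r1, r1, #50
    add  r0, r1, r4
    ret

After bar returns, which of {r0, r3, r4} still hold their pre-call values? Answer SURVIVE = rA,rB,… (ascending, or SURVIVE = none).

SURVIVE = r3,r4

prologue: push r3 → mem[0xd9]=0x49, sp=0xd9
body[0] mov  r3, r1 → r3=0xc7
body[1] add  r0, r1, #39 → r0=0xee
body[2] mov  r5, r2 → r5=0x3c
body[3] sub  r0, r3, r3 → r0=0x00
body[4] add  r1, r1, #50 → r1=0xf9
body[5] add  r0, r1, r4 → r0=0xa2
epilogue: pop r3=0x49, sp=0xda
r0: caller-saved, written=True
r3: callee-saved, written=True
r4: caller-saved, written=False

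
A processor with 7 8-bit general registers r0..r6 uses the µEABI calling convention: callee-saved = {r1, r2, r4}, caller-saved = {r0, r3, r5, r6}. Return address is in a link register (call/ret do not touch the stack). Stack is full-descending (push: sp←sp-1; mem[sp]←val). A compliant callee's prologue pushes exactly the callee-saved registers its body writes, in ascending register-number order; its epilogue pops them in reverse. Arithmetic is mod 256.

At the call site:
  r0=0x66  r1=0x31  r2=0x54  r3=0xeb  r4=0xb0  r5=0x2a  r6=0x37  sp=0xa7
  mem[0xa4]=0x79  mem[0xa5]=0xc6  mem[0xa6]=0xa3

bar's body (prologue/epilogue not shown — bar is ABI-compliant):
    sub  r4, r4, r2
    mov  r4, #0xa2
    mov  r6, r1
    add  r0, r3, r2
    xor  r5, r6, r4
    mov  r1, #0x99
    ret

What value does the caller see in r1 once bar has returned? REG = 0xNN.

prologue: push r1 → mem[0xa6]=0x31, sp=0xa6
prologue: push r4 → mem[0xa5]=0xb0, sp=0xa5
body[0] sub  r4, r4, r2 → r4=0x5c
body[1] mov  r4, #0xa2 → r4=0xa2
body[2] mov  r6, r1 → r6=0x31
body[3] add  r0, r3, r2 → r0=0x3f
body[4] xor  r5, r6, r4 → r5=0x93
body[5] mov  r1, #0x99 → r1=0x99
epilogue: pop r4=0xb0, sp=0xa6
epilogue: pop r1=0x31, sp=0xa7
r1 is callee-saved → restored

REG = 0x31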